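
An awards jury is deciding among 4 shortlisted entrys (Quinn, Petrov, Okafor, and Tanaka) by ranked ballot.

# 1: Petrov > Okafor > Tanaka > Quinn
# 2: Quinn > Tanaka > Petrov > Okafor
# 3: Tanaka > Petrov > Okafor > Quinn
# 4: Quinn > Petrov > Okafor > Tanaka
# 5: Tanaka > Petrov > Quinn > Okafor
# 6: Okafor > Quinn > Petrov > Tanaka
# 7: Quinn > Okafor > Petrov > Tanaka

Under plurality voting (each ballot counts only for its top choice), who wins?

Quinn

First-place vote totals:
  Quinn: 3
  Petrov: 1
  Okafor: 1
  Tanaka: 2
Quinn has the most first-place votes.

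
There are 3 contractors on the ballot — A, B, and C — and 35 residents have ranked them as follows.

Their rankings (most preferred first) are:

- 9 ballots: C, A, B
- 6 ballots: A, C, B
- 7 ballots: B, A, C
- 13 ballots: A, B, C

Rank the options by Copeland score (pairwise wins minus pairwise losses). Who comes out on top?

A

Pairwise results:
  A vs B: A wins 28–7.
  A vs C: A wins 26–9.
  B vs C: B wins 20–15.
Copeland scores (wins − losses):
  A: 2 − 0 = 2
  B: 1 − 1 = 0
  C: 0 − 2 = -2
A has the best Copeland score.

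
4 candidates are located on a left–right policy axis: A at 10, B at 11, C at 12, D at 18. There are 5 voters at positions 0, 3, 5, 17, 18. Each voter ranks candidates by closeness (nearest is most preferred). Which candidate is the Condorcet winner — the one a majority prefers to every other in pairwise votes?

With single-peaked preferences on a line, the Condorcet winner is the candidate closest to the median voter.
The median voter (position 5) is closest to A at 10.
Check: A vs B — voters closer to A: 3 of 5.

A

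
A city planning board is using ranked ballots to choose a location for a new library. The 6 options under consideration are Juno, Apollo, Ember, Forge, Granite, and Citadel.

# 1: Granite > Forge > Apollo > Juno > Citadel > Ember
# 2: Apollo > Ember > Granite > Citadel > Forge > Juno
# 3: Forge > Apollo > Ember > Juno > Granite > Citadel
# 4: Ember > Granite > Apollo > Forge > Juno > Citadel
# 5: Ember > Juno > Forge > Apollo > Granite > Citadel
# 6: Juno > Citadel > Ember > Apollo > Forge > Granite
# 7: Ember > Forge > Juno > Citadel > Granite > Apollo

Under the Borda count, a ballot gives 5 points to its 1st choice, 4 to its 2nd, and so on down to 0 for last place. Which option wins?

Borda scores:
  Juno: 2 + 0 + 2 + 1 + 4 + 5 + 3 = 17
  Apollo: 3 + 5 + 4 + 3 + 2 + 2 + 0 = 19
  Ember: 0 + 4 + 3 + 5 + 5 + 3 + 5 = 25
  Forge: 4 + 1 + 5 + 2 + 3 + 1 + 4 = 20
  Granite: 5 + 3 + 1 + 4 + 1 + 0 + 1 = 15
  Citadel: 1 + 2 + 0 + 0 + 0 + 4 + 2 = 9
Ember has the highest total.

Ember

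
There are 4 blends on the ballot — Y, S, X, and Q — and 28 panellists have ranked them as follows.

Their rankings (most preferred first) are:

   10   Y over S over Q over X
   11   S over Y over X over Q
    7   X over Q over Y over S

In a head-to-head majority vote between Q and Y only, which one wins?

Ballots ranking Q above Y: 7.
Ballots ranking Y above Q: 10+11 = 21.
Y wins the head-to-head, 21–7.

Y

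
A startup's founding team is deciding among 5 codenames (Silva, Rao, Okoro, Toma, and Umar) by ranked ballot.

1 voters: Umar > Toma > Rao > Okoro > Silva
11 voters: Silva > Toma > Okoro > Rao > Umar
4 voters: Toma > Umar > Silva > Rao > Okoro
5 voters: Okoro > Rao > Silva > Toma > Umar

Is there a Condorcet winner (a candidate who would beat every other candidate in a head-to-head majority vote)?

Head-to-head results (21 voters total):
Silva vs Rao: Silva wins 15–6.
Silva vs Okoro: Silva wins 15–6.
Silva vs Toma: Silva wins 16–5.
Silva vs Umar: Silva wins 16–5.
Rao vs Okoro: Okoro wins 16–5.
Rao vs Toma: Toma wins 16–5.
Rao vs Umar: Rao wins 16–5.
Okoro vs Toma: Toma wins 16–5.
Okoro vs Umar: Okoro wins 16–5.
Toma vs Umar: Toma wins 20–1.
Silva beats each rival — Rao (15–6), Okoro (15–6), Toma (16–5), Umar (16–5) — so Silva is the Condorcet winner.

Yes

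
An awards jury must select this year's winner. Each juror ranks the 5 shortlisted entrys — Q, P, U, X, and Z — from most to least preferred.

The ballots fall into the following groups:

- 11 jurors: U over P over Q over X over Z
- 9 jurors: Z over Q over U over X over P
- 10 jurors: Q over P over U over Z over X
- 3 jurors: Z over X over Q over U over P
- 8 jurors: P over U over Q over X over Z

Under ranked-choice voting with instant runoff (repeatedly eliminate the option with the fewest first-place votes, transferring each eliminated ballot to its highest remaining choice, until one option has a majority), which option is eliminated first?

Round 1: Z 12, U 11, Q 10, P 8, X 0. X has the fewest and is eliminated.
Round 2: Z 12, U 11, Q 10, P 8. P has the fewest and is eliminated.
Round 3: U 19, Z 12, Q 10. Q has the fewest and is eliminated.
Round 4: U 29, Z 12. U has a majority.

X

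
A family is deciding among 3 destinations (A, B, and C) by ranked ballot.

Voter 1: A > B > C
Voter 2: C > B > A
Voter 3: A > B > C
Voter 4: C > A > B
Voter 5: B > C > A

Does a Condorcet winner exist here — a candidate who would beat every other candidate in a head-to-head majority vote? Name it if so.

Head-to-head results (5 voters total):
A vs B: A wins 3–2.
A vs C: C wins 3–2.
B vs C: B wins 3–2.
No candidate beats all others: A beats B beats C beats A, a majority cycle.

None — there is no Condorcet winner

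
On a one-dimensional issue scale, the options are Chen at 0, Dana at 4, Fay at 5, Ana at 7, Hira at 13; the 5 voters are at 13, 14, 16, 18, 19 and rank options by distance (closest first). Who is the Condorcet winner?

Hira

With single-peaked preferences on a line, the Condorcet winner is the candidate closest to the median voter.
The median voter (position 16) is closest to Hira at 13.
Check: Hira vs Ana — voters closer to Hira: 5 of 5.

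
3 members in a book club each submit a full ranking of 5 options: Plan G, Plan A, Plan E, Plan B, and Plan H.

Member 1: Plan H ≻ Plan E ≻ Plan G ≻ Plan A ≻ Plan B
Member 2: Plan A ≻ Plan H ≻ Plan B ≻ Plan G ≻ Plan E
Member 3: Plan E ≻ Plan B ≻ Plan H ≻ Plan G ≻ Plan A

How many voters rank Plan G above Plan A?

Ballots ranking Plan G above Plan A: 2.
Ballots ranking Plan A above Plan G: 1.
So 2 of 3 voters prefer Plan G to Plan A.

2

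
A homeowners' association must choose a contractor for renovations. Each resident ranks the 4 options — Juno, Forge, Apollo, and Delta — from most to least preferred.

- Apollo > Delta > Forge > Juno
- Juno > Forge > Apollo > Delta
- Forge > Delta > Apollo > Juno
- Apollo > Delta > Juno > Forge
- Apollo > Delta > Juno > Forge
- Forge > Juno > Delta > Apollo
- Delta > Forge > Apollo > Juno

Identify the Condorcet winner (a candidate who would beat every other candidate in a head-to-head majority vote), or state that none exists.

There is no Condorcet winner

Head-to-head results (7 voters total):
Juno vs Forge: Forge wins 4–3.
Juno vs Apollo: Apollo wins 5–2.
Juno vs Delta: Delta wins 5–2.
Forge vs Apollo: Forge wins 4–3.
Forge vs Delta: Delta wins 4–3.
Apollo vs Delta: Apollo wins 4–3.
No candidate beats all others: Forge beats Apollo beats Delta beats Forge, a majority cycle.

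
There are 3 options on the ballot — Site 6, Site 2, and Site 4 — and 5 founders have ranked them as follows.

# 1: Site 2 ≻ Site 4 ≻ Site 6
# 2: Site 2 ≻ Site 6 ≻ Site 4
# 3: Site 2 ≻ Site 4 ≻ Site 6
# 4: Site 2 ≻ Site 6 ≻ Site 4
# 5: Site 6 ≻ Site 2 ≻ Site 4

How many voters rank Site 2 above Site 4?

Ballots ranking Site 2 above Site 4: 5.
Ballots ranking Site 4 above Site 2: 0.
So 5 of 5 voters prefer Site 2 to Site 4.

5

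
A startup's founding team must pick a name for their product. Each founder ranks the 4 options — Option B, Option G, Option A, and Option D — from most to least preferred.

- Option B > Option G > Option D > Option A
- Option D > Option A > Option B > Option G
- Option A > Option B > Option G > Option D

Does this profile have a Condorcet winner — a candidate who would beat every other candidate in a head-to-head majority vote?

No

Head-to-head results (3 voters total):
Option B vs Option G: Option B wins 3–0.
Option B vs Option A: Option A wins 2–1.
Option B vs Option D: Option B wins 2–1.
Option G vs Option A: Option A wins 2–1.
Option G vs Option D: Option G wins 2–1.
Option A vs Option D: Option D wins 2–1.
No candidate beats all others: Option B beats Option D beats Option A beats Option B, a majority cycle.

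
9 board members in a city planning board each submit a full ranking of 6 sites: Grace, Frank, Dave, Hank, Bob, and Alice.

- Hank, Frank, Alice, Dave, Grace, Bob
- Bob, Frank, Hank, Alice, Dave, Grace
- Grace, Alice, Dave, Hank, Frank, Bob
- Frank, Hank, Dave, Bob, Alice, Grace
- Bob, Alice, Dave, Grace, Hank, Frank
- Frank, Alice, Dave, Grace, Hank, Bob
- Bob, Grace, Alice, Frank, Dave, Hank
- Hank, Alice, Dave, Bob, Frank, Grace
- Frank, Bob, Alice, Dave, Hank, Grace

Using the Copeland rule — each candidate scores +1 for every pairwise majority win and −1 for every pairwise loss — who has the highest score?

Frank

Pairwise results:
  Grace vs Frank: Frank wins 6–3.
  Grace vs Dave: Dave wins 7–2.
  Grace vs Hank: Hank wins 5–4.
  Grace vs Bob: Bob wins 6–3.
  Grace vs Alice: Alice wins 7–2.
  Frank vs Dave: Frank wins 6–3.
  Frank vs Hank: Frank wins 5–4.
  Frank vs Bob: Frank wins 5–4.
  Frank vs Alice: Frank wins 5–4.
  Dave vs Hank: Dave wins 5–4.
  Dave vs Bob: Dave wins 5–4.
  Dave vs Alice: Alice wins 8–1.
  Hank vs Bob: Hank wins 5–4.
  Hank vs Alice: Alice wins 5–4.
  Bob vs Alice: Bob wins 5–4.
Copeland scores (wins − losses):
  Grace: 0 − 5 = -5
  Frank: 5 − 0 = 5
  Dave: 3 − 2 = 1
  Hank: 2 − 3 = -1
  Bob: 2 − 3 = -1
  Alice: 3 − 2 = 1
Frank has the best Copeland score.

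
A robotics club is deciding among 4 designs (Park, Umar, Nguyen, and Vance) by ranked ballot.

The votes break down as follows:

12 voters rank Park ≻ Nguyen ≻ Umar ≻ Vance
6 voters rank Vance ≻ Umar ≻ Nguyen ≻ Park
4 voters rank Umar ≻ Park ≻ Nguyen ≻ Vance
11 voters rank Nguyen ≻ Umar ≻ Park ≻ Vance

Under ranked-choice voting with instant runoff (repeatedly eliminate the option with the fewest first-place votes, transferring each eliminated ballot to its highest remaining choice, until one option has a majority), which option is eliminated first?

Umar

Round 1: Park 12, Nguyen 11, Vance 6, Umar 4. Umar has the fewest and is eliminated.
Round 2: Park 16, Nguyen 11, Vance 6. Vance has the fewest and is eliminated.
Round 3: Nguyen 17, Park 16. Nguyen has a majority.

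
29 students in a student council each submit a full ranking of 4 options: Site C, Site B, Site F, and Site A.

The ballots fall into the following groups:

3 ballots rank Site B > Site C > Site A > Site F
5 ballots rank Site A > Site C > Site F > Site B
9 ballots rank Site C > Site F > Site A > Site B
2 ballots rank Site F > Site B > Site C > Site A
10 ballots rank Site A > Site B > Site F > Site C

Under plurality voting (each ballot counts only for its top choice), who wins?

First-place vote totals:
  Site C: 9
  Site B: 3
  Site F: 2
  Site A: 15
Site A has the most first-place votes.

Site A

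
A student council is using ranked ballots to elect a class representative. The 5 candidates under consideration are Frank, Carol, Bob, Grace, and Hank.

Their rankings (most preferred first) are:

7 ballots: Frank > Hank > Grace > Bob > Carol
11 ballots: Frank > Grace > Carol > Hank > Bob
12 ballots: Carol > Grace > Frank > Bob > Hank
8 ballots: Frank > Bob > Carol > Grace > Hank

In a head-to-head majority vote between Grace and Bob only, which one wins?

Grace

Ballots ranking Grace above Bob: 7+11+12 = 30.
Ballots ranking Bob above Grace: 8.
Grace wins the head-to-head, 30–8.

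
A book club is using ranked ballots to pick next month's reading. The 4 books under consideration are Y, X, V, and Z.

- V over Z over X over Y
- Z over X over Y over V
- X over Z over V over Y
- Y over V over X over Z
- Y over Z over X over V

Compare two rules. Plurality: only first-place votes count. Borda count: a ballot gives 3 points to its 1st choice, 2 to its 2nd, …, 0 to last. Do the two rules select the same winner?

Plurality first-place counts: Y 2, X 1, V 1, Z 1 → Y.
Borda totals: Y 7, X 8, V 6, Z 9 → Z.
The two rules disagree: plurality picks Y, Borda picks Z.

No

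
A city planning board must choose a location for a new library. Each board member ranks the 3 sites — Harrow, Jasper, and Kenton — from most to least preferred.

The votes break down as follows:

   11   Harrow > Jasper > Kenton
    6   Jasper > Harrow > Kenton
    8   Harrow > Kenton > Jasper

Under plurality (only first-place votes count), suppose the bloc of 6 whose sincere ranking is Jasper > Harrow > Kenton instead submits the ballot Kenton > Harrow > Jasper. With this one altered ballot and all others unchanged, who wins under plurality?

First-place totals with the altered ballot: Harrow 19, Jasper 0, Kenton 6.
The winner is unchanged: still Harrow.

Harrow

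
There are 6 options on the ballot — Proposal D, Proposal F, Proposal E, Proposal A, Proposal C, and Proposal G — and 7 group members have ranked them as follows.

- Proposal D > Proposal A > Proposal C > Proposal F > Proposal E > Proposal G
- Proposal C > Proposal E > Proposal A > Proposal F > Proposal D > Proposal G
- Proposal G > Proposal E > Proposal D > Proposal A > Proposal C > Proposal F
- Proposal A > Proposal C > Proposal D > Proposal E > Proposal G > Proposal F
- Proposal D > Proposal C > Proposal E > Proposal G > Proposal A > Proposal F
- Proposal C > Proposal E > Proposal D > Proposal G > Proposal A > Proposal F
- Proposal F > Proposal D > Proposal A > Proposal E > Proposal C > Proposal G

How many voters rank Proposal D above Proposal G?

Ballots ranking Proposal D above Proposal G: 6.
Ballots ranking Proposal G above Proposal D: 1.
So 6 of 7 voters prefer Proposal D to Proposal G.

6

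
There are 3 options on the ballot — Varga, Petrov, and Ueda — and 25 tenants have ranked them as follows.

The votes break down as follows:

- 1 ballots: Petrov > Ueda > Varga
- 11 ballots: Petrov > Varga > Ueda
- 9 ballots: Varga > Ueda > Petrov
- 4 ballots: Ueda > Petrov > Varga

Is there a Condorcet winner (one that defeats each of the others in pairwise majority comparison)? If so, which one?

No Condorcet winner

Head-to-head results (25 voters total):
Varga vs Petrov: Petrov wins 16–9.
Varga vs Ueda: Varga wins 20–5.
Petrov vs Ueda: Ueda wins 13–12.
No candidate beats all others: Varga beats Ueda beats Petrov beats Varga, a majority cycle.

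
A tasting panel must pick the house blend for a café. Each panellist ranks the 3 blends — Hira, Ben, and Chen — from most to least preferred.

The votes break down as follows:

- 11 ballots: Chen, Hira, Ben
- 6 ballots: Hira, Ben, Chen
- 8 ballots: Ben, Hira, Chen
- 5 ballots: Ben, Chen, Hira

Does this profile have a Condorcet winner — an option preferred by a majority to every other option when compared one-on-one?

Head-to-head results (30 voters total):
Hira vs Ben: Hira wins 17–13.
Hira vs Chen: Chen wins 16–14.
Ben vs Chen: Ben wins 19–11.
No candidate beats all others: Hira beats Ben beats Chen beats Hira, a majority cycle.

No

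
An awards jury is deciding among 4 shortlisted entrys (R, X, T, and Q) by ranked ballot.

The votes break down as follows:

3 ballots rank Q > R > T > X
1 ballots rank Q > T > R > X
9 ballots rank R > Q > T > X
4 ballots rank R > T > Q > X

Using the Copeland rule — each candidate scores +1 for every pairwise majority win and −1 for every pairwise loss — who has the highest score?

Pairwise results:
  R vs X: R wins 17–0.
  R vs T: R wins 16–1.
  R vs Q: R wins 13–4.
  X vs T: T wins 17–0.
  X vs Q: Q wins 17–0.
  T vs Q: Q wins 13–4.
Copeland scores (wins − losses):
  R: 3 − 0 = 3
  X: 0 − 3 = -3
  T: 1 − 2 = -1
  Q: 2 − 1 = 1
R has the best Copeland score.

R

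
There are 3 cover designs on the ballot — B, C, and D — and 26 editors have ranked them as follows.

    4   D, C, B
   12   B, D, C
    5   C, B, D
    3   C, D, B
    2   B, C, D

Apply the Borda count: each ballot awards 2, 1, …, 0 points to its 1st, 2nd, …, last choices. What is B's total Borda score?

33

Borda scores:
  B: 4·0 + 12·2 + 5·1 + 3·0 + 2·2 = 33
  C: 4·1 + 12·0 + 5·2 + 3·2 + 2·1 = 22
  D: 4·2 + 12·1 + 5·0 + 3·1 + 2·0 = 23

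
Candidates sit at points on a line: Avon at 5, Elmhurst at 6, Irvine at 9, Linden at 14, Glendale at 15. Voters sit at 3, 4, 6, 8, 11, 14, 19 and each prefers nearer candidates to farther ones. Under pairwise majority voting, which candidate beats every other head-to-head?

Irvine

With single-peaked preferences on a line, the Condorcet winner is the candidate closest to the median voter.
The median voter (position 8) is closest to Irvine at 9.
Check: Irvine vs Glendale — voters closer to Irvine: 5 of 7.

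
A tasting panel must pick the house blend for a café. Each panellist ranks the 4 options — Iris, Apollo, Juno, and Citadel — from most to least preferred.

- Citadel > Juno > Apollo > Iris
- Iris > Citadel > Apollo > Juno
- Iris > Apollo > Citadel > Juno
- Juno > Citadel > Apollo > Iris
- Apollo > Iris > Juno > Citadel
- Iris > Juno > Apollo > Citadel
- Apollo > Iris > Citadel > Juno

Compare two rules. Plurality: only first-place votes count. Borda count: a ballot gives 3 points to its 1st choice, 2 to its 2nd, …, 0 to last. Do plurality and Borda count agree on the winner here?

Yes

Plurality first-place counts: Iris 3, Apollo 2, Juno 1, Citadel 1 → Iris.
Borda totals: Iris 13, Apollo 12, Juno 8, Citadel 9 → Iris.
The two rules agree on Iris.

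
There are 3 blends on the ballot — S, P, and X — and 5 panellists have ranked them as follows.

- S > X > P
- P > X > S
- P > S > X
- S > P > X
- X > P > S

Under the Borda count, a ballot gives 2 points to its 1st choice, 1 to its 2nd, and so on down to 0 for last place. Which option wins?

P

Borda scores:
  S: 2 + 0 + 1 + 2 + 0 = 5
  P: 0 + 2 + 2 + 1 + 1 = 6
  X: 1 + 1 + 0 + 0 + 2 = 4
P has the highest total.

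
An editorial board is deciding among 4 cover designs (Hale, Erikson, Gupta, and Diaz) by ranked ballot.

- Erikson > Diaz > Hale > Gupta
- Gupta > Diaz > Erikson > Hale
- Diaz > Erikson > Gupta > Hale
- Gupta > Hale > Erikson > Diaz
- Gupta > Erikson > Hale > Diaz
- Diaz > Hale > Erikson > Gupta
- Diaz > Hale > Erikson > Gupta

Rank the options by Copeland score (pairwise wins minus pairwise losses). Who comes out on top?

Pairwise results:
  Hale vs Erikson: Erikson wins 4–3.
  Hale vs Gupta: Gupta wins 4–3.
  Hale vs Diaz: Diaz wins 5–2.
  Erikson vs Gupta: Erikson wins 4–3.
  Erikson vs Diaz: Diaz wins 4–3.
  Gupta vs Diaz: Diaz wins 4–3.
Copeland scores (wins − losses):
  Hale: 0 − 3 = -3
  Erikson: 2 − 1 = 1
  Gupta: 1 − 2 = -1
  Diaz: 3 − 0 = 3
Diaz has the best Copeland score.

Diaz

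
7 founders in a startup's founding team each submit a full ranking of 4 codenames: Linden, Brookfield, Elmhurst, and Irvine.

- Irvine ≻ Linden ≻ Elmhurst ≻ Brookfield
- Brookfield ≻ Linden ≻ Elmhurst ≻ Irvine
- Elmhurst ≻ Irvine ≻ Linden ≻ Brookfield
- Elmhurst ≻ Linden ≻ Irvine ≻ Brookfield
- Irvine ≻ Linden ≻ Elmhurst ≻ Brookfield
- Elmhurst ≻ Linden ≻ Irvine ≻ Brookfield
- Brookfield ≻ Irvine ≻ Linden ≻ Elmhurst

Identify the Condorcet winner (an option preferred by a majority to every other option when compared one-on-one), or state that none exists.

No Condorcet winner

Head-to-head results (7 voters total):
Linden vs Brookfield: Linden wins 5–2.
Linden vs Elmhurst: Linden wins 4–3.
Linden vs Irvine: Irvine wins 4–3.
Brookfield vs Elmhurst: Elmhurst wins 5–2.
Brookfield vs Irvine: Irvine wins 5–2.
Elmhurst vs Irvine: Elmhurst wins 4–3.
No candidate beats all others: Linden beats Elmhurst beats Irvine beats Linden, a majority cycle.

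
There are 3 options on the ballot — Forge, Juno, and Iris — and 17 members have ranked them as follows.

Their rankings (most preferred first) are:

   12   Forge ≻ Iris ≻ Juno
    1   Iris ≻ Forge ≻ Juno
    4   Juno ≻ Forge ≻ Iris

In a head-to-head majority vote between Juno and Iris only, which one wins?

Iris

Ballots ranking Juno above Iris: 4.
Ballots ranking Iris above Juno: 12+1 = 13.
Iris wins the head-to-head, 13–4.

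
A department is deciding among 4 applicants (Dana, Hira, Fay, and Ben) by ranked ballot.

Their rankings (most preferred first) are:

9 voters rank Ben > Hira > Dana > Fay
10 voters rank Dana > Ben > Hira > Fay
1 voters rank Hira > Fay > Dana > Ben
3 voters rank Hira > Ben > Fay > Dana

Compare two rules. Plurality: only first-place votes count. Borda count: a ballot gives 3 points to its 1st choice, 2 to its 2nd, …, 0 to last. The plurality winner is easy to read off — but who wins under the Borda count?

Plurality first-place counts: Dana 10, Hira 4, Fay 0, Ben 9 → Dana.
Borda totals: Dana 40, Hira 40, Fay 5, Ben 53 → Ben.

Ben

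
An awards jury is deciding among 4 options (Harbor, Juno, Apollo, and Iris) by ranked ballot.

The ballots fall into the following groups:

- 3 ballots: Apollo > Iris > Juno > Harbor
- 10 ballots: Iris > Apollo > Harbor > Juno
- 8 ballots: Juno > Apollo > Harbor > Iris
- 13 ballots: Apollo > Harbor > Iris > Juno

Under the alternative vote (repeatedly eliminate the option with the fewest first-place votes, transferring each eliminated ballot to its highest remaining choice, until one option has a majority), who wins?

Round 1: Apollo 16, Iris 10, Juno 8, Harbor 0. Harbor has the fewest and is eliminated.
Round 2: Apollo 16, Iris 10, Juno 8. Juno has the fewest and is eliminated.
Round 3: Apollo 24, Iris 10. Apollo has a majority.

Apollo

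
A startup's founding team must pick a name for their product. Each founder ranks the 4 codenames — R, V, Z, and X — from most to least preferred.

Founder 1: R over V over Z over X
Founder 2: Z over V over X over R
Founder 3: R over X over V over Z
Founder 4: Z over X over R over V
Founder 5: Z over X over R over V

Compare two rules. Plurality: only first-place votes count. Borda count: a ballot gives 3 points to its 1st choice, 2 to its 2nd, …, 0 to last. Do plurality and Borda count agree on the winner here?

Plurality first-place counts: R 2, V 0, Z 3, X 0 → Z.
Borda totals: R 8, V 5, Z 10, X 7 → Z.
The two rules agree on Z.

Yes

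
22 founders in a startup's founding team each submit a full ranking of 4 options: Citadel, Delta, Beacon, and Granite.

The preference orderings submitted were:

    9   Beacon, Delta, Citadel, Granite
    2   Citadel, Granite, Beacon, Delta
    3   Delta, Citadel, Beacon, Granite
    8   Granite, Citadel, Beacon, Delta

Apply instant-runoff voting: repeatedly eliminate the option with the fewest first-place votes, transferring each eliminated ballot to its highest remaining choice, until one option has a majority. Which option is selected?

Beacon

Round 1: Beacon 9, Granite 8, Delta 3, Citadel 2. Citadel has the fewest and is eliminated.
Round 2: Granite 10, Beacon 9, Delta 3. Delta has the fewest and is eliminated.
Round 3: Beacon 12, Granite 10. Beacon has a majority.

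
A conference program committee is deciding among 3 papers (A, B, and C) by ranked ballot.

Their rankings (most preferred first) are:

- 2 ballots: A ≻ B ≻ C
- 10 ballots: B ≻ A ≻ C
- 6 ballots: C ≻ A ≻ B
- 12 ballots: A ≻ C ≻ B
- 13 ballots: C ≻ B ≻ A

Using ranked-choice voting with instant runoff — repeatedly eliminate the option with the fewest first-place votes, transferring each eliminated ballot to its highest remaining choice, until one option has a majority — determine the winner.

Round 1: C 19, A 14, B 10. B has the fewest and is eliminated.
Round 2: A 24, C 19. A has a majority.

A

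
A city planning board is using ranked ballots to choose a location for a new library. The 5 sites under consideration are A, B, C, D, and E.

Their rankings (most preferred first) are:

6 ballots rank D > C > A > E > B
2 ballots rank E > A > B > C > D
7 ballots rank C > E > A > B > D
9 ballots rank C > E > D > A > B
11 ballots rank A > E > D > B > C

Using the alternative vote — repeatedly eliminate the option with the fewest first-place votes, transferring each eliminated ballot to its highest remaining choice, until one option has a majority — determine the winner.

Round 1: C 16, A 11, D 6, E 2, B 0. B has the fewest and is eliminated.
Round 2: C 16, A 11, D 6, E 2. E has the fewest and is eliminated.
Round 3: C 16, A 13, D 6. D has the fewest and is eliminated.
Round 4: C 22, A 13. C has a majority.

C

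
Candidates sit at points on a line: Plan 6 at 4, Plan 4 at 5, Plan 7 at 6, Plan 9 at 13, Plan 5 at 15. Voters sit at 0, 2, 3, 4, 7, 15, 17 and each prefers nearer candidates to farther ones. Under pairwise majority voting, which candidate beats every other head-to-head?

Plan 6

With single-peaked preferences on a line, the Condorcet winner is the candidate closest to the median voter.
The median voter (position 4) is closest to Plan 6 at 4.
Check: Plan 6 vs Plan 9 — voters closer to Plan 6: 5 of 7.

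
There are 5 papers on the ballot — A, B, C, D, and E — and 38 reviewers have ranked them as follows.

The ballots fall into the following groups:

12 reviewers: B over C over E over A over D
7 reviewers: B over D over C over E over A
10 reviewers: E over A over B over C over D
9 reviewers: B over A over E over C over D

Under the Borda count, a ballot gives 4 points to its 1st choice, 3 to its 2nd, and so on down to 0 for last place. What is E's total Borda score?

Borda scores:
  A: 12·1 + 7·0 + 10·3 + 9·3 = 69
  B: 12·4 + 7·4 + 10·2 + 9·4 = 132
  C: 12·3 + 7·2 + 10·1 + 9·1 = 69
  D: 12·0 + 7·3 + 10·0 + 9·0 = 21
  E: 12·2 + 7·1 + 10·4 + 9·2 = 89

89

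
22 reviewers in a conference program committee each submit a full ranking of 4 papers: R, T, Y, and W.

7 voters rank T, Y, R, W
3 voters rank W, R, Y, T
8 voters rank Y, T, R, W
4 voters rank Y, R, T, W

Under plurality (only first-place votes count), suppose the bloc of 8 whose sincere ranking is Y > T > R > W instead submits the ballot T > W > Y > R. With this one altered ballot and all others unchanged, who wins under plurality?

First-place totals with the altered ballot: R 0, T 15, Y 4, W 3.
The switch changes the winner from Y to T.

T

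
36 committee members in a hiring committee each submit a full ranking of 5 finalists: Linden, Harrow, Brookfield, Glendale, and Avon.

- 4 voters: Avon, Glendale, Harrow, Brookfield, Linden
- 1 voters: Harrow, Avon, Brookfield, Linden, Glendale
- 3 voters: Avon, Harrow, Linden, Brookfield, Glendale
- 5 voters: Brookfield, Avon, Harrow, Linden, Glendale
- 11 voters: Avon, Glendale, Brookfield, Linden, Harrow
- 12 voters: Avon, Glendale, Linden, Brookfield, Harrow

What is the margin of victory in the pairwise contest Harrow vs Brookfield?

Ballots ranking Harrow above Brookfield: 4+1+3 = 8.
Ballots ranking Brookfield above Harrow: 5+11+12 = 28.
Brookfield wins 28–8, a margin of 20.

20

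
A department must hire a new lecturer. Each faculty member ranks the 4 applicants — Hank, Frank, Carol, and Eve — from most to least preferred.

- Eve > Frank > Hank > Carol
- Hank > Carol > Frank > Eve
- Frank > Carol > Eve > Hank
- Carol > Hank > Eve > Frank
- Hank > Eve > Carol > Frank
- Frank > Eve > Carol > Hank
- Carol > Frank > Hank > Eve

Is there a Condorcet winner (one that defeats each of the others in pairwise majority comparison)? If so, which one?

Head-to-head results (7 voters total):
Hank vs Frank: Frank wins 4–3.
Hank vs Carol: Carol wins 4–3.
Hank vs Eve: Hank wins 4–3.
Frank vs Carol: Carol wins 4–3.
Frank vs Eve: Frank wins 4–3.
Carol vs Eve: Carol wins 4–3.
Carol beats each rival — Hank (4–3), Frank (4–3), Eve (4–3) — so Carol is the Condorcet winner.

Carol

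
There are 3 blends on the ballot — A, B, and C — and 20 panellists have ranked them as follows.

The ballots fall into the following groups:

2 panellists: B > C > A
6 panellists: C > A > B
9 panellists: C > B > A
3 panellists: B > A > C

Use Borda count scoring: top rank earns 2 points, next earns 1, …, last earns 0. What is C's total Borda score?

Borda scores:
  A: 2·0 + 6·1 + 9·0 + 3·1 = 9
  B: 2·2 + 6·0 + 9·1 + 3·2 = 19
  C: 2·1 + 6·2 + 9·2 + 3·0 = 32

32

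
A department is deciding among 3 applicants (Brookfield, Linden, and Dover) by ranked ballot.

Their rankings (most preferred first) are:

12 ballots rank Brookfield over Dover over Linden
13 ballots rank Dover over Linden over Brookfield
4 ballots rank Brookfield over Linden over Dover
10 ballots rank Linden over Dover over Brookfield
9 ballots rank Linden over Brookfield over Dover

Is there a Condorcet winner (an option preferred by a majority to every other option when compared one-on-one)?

No

Head-to-head results (48 voters total):
Brookfield vs Linden: Linden wins 32–16.
Brookfield vs Dover: Brookfield wins 25–23.
Linden vs Dover: Dover wins 25–23.
No candidate beats all others: Brookfield beats Dover beats Linden beats Brookfield, a majority cycle.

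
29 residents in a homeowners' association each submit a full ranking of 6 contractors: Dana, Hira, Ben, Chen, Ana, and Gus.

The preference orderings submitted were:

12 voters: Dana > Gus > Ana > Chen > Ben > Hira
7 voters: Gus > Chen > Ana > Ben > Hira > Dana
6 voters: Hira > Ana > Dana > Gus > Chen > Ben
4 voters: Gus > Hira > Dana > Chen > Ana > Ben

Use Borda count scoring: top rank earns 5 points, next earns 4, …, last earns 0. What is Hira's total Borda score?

Borda scores:
  Dana: 12·5 + 7·0 + 6·3 + 4·3 = 90
  Hira: 12·0 + 7·1 + 6·5 + 4·4 = 53
  Ben: 12·1 + 7·2 + 6·0 + 4·0 = 26
  Chen: 12·2 + 7·4 + 6·1 + 4·2 = 66
  Ana: 12·3 + 7·3 + 6·4 + 4·1 = 85
  Gus: 12·4 + 7·5 + 6·2 + 4·5 = 115

53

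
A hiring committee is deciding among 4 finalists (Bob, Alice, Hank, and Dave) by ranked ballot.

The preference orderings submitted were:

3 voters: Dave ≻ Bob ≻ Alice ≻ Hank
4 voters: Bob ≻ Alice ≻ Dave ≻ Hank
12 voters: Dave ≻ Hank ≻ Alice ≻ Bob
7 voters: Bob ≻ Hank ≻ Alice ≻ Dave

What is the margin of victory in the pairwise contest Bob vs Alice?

Ballots ranking Bob above Alice: 3+4+7 = 14.
Ballots ranking Alice above Bob: 12.
Bob wins 14–12, a margin of 2.

2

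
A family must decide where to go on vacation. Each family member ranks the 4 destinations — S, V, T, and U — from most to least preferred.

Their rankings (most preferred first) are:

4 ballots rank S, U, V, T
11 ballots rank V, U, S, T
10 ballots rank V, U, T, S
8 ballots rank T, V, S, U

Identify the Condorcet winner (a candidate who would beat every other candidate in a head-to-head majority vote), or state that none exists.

Head-to-head results (33 voters total):
S vs V: V wins 29–4.
S vs T: T wins 18–15.
S vs U: U wins 21–12.
V vs T: V wins 25–8.
V vs U: V wins 29–4.
T vs U: U wins 25–8.
V beats each rival — S (29–4), T (25–8), U (29–4) — so V is the Condorcet winner.

V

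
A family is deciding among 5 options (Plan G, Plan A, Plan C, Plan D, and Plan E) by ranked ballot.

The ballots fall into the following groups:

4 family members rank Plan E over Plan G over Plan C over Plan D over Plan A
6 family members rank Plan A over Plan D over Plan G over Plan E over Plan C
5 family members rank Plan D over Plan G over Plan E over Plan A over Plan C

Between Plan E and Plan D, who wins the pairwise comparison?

Plan D

Ballots ranking Plan E above Plan D: 4.
Ballots ranking Plan D above Plan E: 6+5 = 11.
Plan D wins the head-to-head, 11–4.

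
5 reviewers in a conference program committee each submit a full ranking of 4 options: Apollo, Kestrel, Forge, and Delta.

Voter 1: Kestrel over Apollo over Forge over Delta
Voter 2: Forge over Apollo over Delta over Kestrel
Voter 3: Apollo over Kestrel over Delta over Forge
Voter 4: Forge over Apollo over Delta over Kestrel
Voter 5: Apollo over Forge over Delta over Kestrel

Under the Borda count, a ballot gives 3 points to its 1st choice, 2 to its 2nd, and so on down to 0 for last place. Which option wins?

Borda scores:
  Apollo: 2 + 2 + 3 + 2 + 3 = 12
  Kestrel: 3 + 0 + 2 + 0 + 0 = 5
  Forge: 1 + 3 + 0 + 3 + 2 = 9
  Delta: 0 + 1 + 1 + 1 + 1 = 4
Apollo has the highest total.

Apollo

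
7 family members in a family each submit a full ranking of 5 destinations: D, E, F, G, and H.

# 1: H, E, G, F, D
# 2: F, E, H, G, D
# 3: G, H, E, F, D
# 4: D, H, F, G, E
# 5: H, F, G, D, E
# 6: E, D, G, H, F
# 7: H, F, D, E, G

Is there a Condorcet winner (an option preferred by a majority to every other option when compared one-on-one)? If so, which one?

H

Head-to-head results (7 voters total):
D vs E: E wins 4–3.
D vs F: F wins 5–2.
D vs G: G wins 4–3.
D vs H: H wins 5–2.
E vs F: F wins 4–3.
E vs G: E wins 4–3.
E vs H: H wins 5–2.
F vs G: F wins 4–3.
F vs H: H wins 6–1.
G vs H: H wins 5–2.
H beats each rival — D (5–2), E (5–2), F (6–1), G (5–2) — so H is the Condorcet winner.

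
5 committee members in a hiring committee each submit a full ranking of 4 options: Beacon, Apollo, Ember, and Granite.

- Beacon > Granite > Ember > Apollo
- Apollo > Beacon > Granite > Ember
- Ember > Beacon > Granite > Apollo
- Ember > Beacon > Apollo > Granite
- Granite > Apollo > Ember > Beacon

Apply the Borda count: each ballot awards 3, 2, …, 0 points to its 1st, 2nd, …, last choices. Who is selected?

Beacon

Borda scores:
  Beacon: 3 + 2 + 2 + 2 + 0 = 9
  Apollo: 0 + 3 + 0 + 1 + 2 = 6
  Ember: 1 + 0 + 3 + 3 + 1 = 8
  Granite: 2 + 1 + 1 + 0 + 3 = 7
Beacon has the highest total.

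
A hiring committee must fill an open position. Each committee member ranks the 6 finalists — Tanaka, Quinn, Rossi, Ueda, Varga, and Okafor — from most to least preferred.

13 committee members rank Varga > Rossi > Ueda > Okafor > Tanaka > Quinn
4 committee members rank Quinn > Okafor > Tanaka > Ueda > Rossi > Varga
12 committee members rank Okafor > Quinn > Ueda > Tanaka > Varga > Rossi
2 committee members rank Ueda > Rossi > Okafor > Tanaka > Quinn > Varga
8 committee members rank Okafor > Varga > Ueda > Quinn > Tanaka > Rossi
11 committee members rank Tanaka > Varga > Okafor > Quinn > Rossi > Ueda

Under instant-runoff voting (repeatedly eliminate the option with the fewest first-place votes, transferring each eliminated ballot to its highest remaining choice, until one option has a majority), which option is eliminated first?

Round 1: Okafor 20, Varga 13, Tanaka 11, Quinn 4, Ueda 2, Rossi 0. Rossi has the fewest and is eliminated.
Round 2: Okafor 20, Varga 13, Tanaka 11, Quinn 4, Ueda 2. Ueda has the fewest and is eliminated.
Round 3: Okafor 22, Varga 13, Tanaka 11, Quinn 4. Quinn has the fewest and is eliminated.
Round 4: Okafor 26, Varga 13, Tanaka 11. Okafor has a majority.

Rossi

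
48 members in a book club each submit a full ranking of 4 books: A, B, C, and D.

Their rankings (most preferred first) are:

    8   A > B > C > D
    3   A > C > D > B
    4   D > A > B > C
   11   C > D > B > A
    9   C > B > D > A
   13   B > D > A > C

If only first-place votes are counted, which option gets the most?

First-place vote totals:
  A: 11
  B: 13
  C: 20
  D: 4
C has the most first-place votes.

C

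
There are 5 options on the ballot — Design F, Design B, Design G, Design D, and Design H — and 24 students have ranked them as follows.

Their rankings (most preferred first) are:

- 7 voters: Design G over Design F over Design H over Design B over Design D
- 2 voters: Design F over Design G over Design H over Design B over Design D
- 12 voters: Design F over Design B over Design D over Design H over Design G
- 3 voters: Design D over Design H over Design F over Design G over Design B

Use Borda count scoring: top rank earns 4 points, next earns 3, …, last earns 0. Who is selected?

Design F

Borda scores:
  Design F: 7·3 + 2·4 + 12·4 + 3·2 = 83
  Design B: 7·1 + 2·1 + 12·3 + 3·0 = 45
  Design G: 7·4 + 2·3 + 12·0 + 3·1 = 37
  Design D: 7·0 + 2·0 + 12·2 + 3·4 = 36
  Design H: 7·2 + 2·2 + 12·1 + 3·3 = 39
Design F has the highest total.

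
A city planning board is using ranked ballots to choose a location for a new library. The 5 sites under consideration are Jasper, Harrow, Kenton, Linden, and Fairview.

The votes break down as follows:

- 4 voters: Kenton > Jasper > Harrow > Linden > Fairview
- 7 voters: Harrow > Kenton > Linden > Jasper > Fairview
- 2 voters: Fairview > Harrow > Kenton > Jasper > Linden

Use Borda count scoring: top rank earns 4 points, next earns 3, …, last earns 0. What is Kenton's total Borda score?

Borda scores:
  Jasper: 4·3 + 7·1 + 2·1 = 21
  Harrow: 4·2 + 7·4 + 2·3 = 42
  Kenton: 4·4 + 7·3 + 2·2 = 41
  Linden: 4·1 + 7·2 + 2·0 = 18
  Fairview: 4·0 + 7·0 + 2·4 = 8

41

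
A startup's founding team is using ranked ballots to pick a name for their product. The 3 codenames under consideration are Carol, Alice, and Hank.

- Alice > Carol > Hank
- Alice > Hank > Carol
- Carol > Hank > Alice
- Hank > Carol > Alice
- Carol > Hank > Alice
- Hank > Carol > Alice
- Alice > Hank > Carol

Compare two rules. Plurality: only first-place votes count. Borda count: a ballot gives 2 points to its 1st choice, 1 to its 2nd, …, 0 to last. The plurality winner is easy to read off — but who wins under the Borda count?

Hank

Plurality first-place counts: Carol 2, Alice 3, Hank 2 → Alice.
Borda totals: Carol 7, Alice 6, Hank 8 → Hank.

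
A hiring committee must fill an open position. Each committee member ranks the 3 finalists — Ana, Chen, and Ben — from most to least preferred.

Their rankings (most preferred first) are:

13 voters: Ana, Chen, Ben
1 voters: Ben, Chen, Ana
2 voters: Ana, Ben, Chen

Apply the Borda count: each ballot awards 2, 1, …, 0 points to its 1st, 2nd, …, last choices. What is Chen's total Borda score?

14

Borda scores:
  Ana: 13·2 + 0 + 2·2 = 30
  Chen: 13·1 + 1 + 2·0 = 14
  Ben: 13·0 + 2 + 2·1 = 4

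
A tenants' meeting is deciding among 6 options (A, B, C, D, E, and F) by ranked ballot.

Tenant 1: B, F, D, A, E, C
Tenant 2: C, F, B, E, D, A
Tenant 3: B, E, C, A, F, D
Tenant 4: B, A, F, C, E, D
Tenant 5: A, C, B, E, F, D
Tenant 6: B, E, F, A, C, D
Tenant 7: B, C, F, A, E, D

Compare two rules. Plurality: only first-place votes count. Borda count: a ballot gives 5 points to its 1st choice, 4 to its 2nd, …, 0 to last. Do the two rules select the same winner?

Yes

Plurality first-place counts: A 1, B 5, C 1, D 0, E 0, F 0 → B.
Borda totals: A 17, B 31, C 19, D 4, E 15, F 19 → B.
The two rules agree on B.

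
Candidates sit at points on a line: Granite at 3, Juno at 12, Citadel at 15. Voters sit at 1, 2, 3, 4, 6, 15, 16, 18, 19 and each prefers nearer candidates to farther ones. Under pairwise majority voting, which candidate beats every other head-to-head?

Granite

With single-peaked preferences on a line, the Condorcet winner is the candidate closest to the median voter.
The median voter (position 6) is closest to Granite at 3.
Check: Granite vs Juno — voters closer to Granite: 5 of 9.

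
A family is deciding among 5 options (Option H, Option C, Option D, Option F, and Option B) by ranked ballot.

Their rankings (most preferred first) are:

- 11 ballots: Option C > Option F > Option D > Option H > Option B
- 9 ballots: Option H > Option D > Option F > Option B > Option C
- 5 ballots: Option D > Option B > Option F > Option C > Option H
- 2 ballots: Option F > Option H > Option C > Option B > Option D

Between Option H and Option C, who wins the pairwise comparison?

Option C

Ballots ranking Option H above Option C: 9+2 = 11.
Ballots ranking Option C above Option H: 11+5 = 16.
Option C wins the head-to-head, 16–11.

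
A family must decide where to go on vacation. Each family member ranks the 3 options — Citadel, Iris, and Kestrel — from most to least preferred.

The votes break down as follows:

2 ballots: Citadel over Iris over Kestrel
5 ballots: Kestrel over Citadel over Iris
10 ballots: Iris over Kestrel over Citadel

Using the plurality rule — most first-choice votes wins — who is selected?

Iris

First-place vote totals:
  Citadel: 2
  Iris: 10
  Kestrel: 5
Iris has the most first-place votes.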